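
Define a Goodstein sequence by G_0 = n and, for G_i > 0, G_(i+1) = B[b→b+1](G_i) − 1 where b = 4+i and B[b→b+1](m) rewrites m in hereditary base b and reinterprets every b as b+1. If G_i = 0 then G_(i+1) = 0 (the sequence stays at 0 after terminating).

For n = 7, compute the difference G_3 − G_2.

0

G_0 = 7. HB_4(7) = 4 + 3. Bump = 8. G_1 = 7.
G_1 = 7. HB_5(7) = 5 + 2. Bump = 8. G_2 = 7.
G_2 = 7. HB_6(7) = 6 + 1. Bump = 8. G_3 = 7.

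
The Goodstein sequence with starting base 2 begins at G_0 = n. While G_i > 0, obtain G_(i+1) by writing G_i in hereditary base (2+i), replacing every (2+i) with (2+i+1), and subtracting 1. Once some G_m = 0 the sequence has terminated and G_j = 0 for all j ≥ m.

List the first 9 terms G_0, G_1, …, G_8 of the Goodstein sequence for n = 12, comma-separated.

12 —HB2→ 2^(2 + 1) + 2^2 —bump→ 3^(3 + 1) + 3^3 = 108 —(−1)→ 107
107 —HB3→ 3^(3 + 1) + 2·3^2 + 2·3 + 2 —bump→ 4^(4 + 1) + 2·4^2 + 2·4 + 2 = 1066 —(−1)→ 1065
1065 —HB4→ 4^(4 + 1) + 2·4^2 + 2·4 + 1 —bump→ 5^(5 + 1) + 2·5^2 + 2·5 + 1 = 15686 —(−1)→ 15685
15685 —HB5→ 5^(5 + 1) + 2·5^2 + 2·5 —bump→ 6^(6 + 1) + 2·6^2 + 2·6 = 280020 —(−1)→ 280019
280019 —HB6→ 6^(6 + 1) + 2·6^2 + 6 + 5 —bump→ 7^(7 + 1) + 2·7^2 + 7 + 5 = 5764911 —(−1)→ 5764910
5764910 —HB7→ 7^(7 + 1) + 2·7^2 + 7 + 4 —bump→ 8^(8 + 1) + 2·8^2 + 8 + 4 = 134217868 —(−1)→ 134217867
134217867 —HB8→ 8^(8 + 1) + 2·8^2 + 8 + 3 —bump→ 9^(9 + 1) + 2·9^2 + 9 + 3 = 3486784575 —(−1)→ 3486784574
3486784574 —HB9→ 9^(9 + 1) + 2·9^2 + 9 + 2 —bump→ 10^(10 + 1) + 2·10^2 + 10 + 2 = 100000000212 —(−1)→ 100000000211

12, 107, 1065, 15685, 280019, 5764910, 134217867, 3486784574, 100000000211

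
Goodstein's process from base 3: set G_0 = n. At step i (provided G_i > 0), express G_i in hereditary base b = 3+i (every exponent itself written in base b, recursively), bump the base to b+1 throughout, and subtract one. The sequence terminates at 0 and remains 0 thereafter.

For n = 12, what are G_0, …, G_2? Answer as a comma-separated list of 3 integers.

i=0: 12 = 3^2 + 3 (b=3); 3→4: 4^2 + 4 = 20; 20−1 = 19
i=1: 19 = 4^2 + 3 (b=4); 4→5: 5^2 + 3 = 28; 28−1 = 27

12, 19, 27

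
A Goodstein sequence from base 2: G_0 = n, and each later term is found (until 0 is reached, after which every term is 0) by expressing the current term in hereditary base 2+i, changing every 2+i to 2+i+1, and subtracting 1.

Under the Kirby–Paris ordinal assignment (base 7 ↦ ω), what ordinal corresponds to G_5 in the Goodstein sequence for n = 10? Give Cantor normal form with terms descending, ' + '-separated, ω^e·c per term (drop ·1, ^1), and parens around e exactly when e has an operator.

step 0: 10 = 2^(2 + 1) + 2; sub 3 for 2: 3^(3 + 1) + 3; = 84; G_1 = 84−1 = 83
step 1: 83 = 3^(3 + 1) + 2; sub 4 for 3: 4^(4 + 1) + 2; = 1026; G_2 = 1026−1 = 1025
step 2: 1025 = 4^(4 + 1) + 1; sub 5 for 4: 5^(5 + 1) + 1; = 15626; G_3 = 15626−1 = 15625
step 3: 15625 = 5^(5 + 1); sub 6 for 5: 6^(6 + 1); = 279936; G_4 = 279936−1 = 279935
step 4: 279935 = 5·6^6 + 5·6^5 + 5·6^4 + 5·6^3 + 5·6^2 + 5·6 + 5; sub 7 for 6: 5·7^7 + 5·7^5 + 5·7^4 + 5·7^3 + 5·7^2 + 5·7 + 5; = 4215755; G_5 = 4215755−1 = 4215754

ω^ω·5 + ω^5·5 + ω^4·5 + ω^3·5 + ω^2·5 + ω·5 + 4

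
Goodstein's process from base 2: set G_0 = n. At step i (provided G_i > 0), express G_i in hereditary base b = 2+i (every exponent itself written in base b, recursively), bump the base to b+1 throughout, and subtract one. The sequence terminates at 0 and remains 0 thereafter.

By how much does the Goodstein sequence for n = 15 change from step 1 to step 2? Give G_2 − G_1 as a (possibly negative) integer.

[0] 15 ≡ 2^(2 + 1) + 2^2 + 2 + 1 (base 2). Lift 3: 112. −1: 111.
[1] 111 ≡ 3^(3 + 1) + 3^3 + 3 (base 3). Lift 4: 1284. −1: 1283.

1172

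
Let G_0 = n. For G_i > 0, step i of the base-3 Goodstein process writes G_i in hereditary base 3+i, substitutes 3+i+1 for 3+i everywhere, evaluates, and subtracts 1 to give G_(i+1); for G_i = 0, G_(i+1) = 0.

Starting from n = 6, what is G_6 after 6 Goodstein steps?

G_0 = 6. HB_3(6) = 2·3. Bump = 8. G_1 = 7.
G_1 = 7. HB_4(7) = 4 + 3. Bump = 8. G_2 = 7.
G_2 = 7. HB_5(7) = 5 + 2. Bump = 8. G_3 = 7.
G_3 = 7. HB_6(7) = 6 + 1. Bump = 8. G_4 = 7.
G_4 = 7. HB_7(7) = 7. Bump = 8. G_5 = 7.
G_5 = 7. HB_8(7) = 7. Bump = 7. G_6 = 6.
G_6 = 6. HB_9(6) = 6. Bump = 6. G_7 = 5.

6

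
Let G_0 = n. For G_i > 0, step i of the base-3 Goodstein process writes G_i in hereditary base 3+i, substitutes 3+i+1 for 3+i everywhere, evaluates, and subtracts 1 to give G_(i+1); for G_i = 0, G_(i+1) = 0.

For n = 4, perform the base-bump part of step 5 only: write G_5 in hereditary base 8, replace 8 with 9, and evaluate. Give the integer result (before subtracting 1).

1

G_0=4  [base 3] 3 + 1  →[3↦4]→  4 + 1 = 5  −1 ⇒ G_1=4
G_1=4  [base 4] 4  →[4↦5]→  5 = 5  −1 ⇒ G_2=4
G_2=4  [base 5] 4  →[5↦6]→  4 = 4  −1 ⇒ G_3=3
G_3=3  [base 6] 3  →[6↦7]→  3 = 3  −1 ⇒ G_4=2
G_4=2  [base 7] 2  →[7↦8]→  2 = 2  −1 ⇒ G_5=1
G_5=1  [base 8] 1  →[8↦9]→  1 = 1  −1 ⇒ G_6=0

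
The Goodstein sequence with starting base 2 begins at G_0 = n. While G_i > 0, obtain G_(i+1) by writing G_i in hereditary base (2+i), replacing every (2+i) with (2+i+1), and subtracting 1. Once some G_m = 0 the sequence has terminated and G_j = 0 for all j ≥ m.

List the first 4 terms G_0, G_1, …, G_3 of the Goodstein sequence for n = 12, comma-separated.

G_0=12  [base 2] 2^(2 + 1) + 2^2  →[2↦3]→  3^(3 + 1) + 3^3 = 108  −1 ⇒ G_1=107
G_1=107  [base 3] 3^(3 + 1) + 2·3^2 + 2·3 + 2  →[3↦4]→  4^(4 + 1) + 2·4^2 + 2·4 + 2 = 1066  −1 ⇒ G_2=1065
G_2=1065  [base 4] 4^(4 + 1) + 2·4^2 + 2·4 + 1  →[4↦5]→  5^(5 + 1) + 2·5^2 + 2·5 + 1 = 15686  −1 ⇒ G_3=15685

12, 107, 1065, 15685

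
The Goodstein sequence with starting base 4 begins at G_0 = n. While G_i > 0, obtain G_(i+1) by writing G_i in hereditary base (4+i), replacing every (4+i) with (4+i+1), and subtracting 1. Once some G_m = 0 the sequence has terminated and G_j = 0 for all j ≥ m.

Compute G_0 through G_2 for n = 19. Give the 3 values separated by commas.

G_0 = 19. HB_4(19) = 4^2 + 3. Bump = 28. G_1 = 27.
G_1 = 27. HB_5(27) = 5^2 + 2. Bump = 38. G_2 = 37.

19, 27, 37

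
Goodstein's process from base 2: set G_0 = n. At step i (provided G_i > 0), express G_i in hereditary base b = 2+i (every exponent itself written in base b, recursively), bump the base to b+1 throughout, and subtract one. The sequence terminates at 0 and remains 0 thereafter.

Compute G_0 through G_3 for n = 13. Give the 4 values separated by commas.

13, 108, 1279, 16092

(0) 13|_2 = 2^(2 + 1) + 2^2 + 1 ↦ 3^(3 + 1) + 3^3 + 1|_3 = 109 ⇒ 108
(1) 108|_3 = 3^(3 + 1) + 3^3 ↦ 4^(4 + 1) + 4^4|_4 = 1280 ⇒ 1279
(2) 1279|_4 = 4^(4 + 1) + 3·4^3 + 3·4^2 + 3·4 + 3 ↦ 5^(5 + 1) + 3·5^3 + 3·5^2 + 3·5 + 3|_5 = 16093 ⇒ 16092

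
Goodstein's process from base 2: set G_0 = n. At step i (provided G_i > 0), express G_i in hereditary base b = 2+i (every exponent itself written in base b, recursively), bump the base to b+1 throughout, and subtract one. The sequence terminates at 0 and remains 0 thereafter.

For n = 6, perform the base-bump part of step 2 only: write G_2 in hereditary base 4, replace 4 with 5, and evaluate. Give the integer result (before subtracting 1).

3126

step 0: 6 = 2^2 + 2; sub 3 for 2: 3^3 + 3; = 30; G_1 = 30−1 = 29
step 1: 29 = 3^3 + 2; sub 4 for 3: 4^4 + 2; = 258; G_2 = 258−1 = 257
step 2: 257 = 4^4 + 1; sub 5 for 4: 5^5 + 1; = 3126; G_3 = 3126−1 = 3125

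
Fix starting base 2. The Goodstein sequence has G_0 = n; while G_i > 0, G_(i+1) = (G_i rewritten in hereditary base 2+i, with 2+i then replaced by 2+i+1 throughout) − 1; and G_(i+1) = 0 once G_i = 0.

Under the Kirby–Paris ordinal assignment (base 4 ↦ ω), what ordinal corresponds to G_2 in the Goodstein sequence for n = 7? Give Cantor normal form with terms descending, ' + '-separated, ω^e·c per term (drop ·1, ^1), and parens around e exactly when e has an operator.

G_0 = 7. HB_2(7) = 2^2 + 2 + 1. Bump = 31. G_1 = 30.
G_1 = 30. HB_3(30) = 3^3 + 3. Bump = 260. G_2 = 259.
G_2 = 259. HB_4(259) = 4^4 + 3. Bump = 3128. G_3 = 3127.

ω^ω + 3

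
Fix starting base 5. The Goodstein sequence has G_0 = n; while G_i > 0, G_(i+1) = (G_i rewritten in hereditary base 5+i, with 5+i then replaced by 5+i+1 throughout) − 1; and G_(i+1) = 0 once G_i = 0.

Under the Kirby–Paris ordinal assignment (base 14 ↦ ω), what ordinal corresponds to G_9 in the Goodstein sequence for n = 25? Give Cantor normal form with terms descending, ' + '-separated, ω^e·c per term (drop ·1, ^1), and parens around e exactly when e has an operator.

ω·4 + 9

G_0=25  [base 5] 5^2  →[5↦6]→  6^2 = 36  −1 ⇒ G_1=35
G_1=35  [base 6] 5·6 + 5  →[6↦7]→  5·7 + 5 = 40  −1 ⇒ G_2=39
G_2=39  [base 7] 5·7 + 4  →[7↦8]→  5·8 + 4 = 44  −1 ⇒ G_3=43
G_3=43  [base 8] 5·8 + 3  →[8↦9]→  5·9 + 3 = 48  −1 ⇒ G_4=47
G_4=47  [base 9] 5·9 + 2  →[9↦10]→  5·10 + 2 = 52  −1 ⇒ G_5=51
G_5=51  [base 10] 5·10 + 1  →[10↦11]→  5·11 + 1 = 56  −1 ⇒ G_6=55
G_6=55  [base 11] 5·11  →[11↦12]→  5·12 = 60  −1 ⇒ G_7=59
G_7=59  [base 12] 4·12 + 11  →[12↦13]→  4·13 + 11 = 63  −1 ⇒ G_8=62
G_8=62  [base 13] 4·13 + 10  →[13↦14]→  4·14 + 10 = 66  −1 ⇒ G_9=65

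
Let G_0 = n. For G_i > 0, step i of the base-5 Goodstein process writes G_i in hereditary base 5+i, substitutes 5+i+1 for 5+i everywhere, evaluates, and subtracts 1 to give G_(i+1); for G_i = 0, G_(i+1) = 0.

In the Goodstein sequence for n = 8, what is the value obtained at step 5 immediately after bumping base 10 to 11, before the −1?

i=0: 8 = 5 + 3 (b=5); 5→6: 6 + 3 = 9; 9−1 = 8
i=1: 8 = 6 + 2 (b=6); 6→7: 7 + 2 = 9; 9−1 = 8
i=2: 8 = 7 + 1 (b=7); 7→8: 8 + 1 = 9; 9−1 = 8
i=3: 8 = 8 (b=8); 8→9: 9 = 9; 9−1 = 8
i=4: 8 = 8 (b=9); 9→10: 8 = 8; 8−1 = 7
i=5: 7 = 7 (b=10); 10→11: 7 = 7; 7−1 = 6

7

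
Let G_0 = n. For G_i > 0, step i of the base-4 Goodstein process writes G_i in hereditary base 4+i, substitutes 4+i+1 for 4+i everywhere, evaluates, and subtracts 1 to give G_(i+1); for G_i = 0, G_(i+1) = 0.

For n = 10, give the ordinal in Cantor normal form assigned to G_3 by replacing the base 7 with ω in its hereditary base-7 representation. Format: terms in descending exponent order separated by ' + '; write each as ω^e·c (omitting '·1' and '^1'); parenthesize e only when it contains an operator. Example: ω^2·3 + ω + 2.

ω + 6

G_0=10  [base 4] 2·4 + 2  →[4↦5]→  2·5 + 2 = 12  −1 ⇒ G_1=11
G_1=11  [base 5] 2·5 + 1  →[5↦6]→  2·6 + 1 = 13  −1 ⇒ G_2=12
G_2=12  [base 6] 2·6  →[6↦7]→  2·7 = 14  −1 ⇒ G_3=13
G_3=13  [base 7] 7 + 6  →[7↦8]→  8 + 6 = 14  −1 ⇒ G_4=13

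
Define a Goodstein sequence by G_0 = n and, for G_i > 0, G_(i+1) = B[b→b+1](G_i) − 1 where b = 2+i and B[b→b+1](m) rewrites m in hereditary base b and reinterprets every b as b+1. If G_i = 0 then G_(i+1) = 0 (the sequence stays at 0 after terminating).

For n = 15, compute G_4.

326593

G_0 = 15. HB_2(15) = 2^(2 + 1) + 2^2 + 2 + 1. Bump = 112. G_1 = 111.
G_1 = 111. HB_3(111) = 3^(3 + 1) + 3^3 + 3. Bump = 1284. G_2 = 1283.
G_2 = 1283. HB_4(1283) = 4^(4 + 1) + 4^4 + 3. Bump = 18753. G_3 = 18752.
G_3 = 18752. HB_5(18752) = 5^(5 + 1) + 5^5 + 2. Bump = 326594. G_4 = 326593.
G_4 = 326593. HB_6(326593) = 6^(6 + 1) + 6^6 + 1. Bump = 6588345. G_5 = 6588344.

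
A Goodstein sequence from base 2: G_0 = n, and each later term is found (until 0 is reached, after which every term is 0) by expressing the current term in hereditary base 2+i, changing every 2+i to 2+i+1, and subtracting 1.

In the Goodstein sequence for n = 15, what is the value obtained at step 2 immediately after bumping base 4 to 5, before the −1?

18753

base 2: 15 = 2^(2 + 1) + 2^2 + 2 + 1; at 3: 3^(3 + 1) + 3^3 + 3 + 1 = 112; next = 111
base 3: 111 = 3^(3 + 1) + 3^3 + 3; at 4: 4^(4 + 1) + 4^4 + 4 = 1284; next = 1283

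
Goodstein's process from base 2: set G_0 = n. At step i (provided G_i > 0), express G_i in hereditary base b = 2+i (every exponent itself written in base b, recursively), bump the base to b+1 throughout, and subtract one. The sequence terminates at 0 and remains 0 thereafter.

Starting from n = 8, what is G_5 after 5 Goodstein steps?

(0) 8|_2 = 2^(2 + 1) ↦ 3^(3 + 1)|_3 = 81 ⇒ 80
(1) 80|_3 = 2·3^3 + 2·3^2 + 2·3 + 2 ↦ 2·4^4 + 2·4^2 + 2·4 + 2|_4 = 554 ⇒ 553
(2) 553|_4 = 2·4^4 + 2·4^2 + 2·4 + 1 ↦ 2·5^5 + 2·5^2 + 2·5 + 1|_5 = 6311 ⇒ 6310
(3) 6310|_5 = 2·5^5 + 2·5^2 + 2·5 ↦ 2·6^6 + 2·6^2 + 2·6|_6 = 93396 ⇒ 93395
(4) 93395|_6 = 2·6^6 + 2·6^2 + 6 + 5 ↦ 2·7^7 + 2·7^2 + 7 + 5|_7 = 1647196 ⇒ 1647195

1647195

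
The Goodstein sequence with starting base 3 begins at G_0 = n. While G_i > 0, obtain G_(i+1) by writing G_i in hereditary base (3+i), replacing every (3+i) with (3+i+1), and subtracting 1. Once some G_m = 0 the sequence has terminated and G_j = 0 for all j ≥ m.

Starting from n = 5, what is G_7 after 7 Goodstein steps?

1

i=0: 5 = 3 + 2 (b=3); 3→4: 4 + 2 = 6; 6−1 = 5
i=1: 5 = 4 + 1 (b=4); 4→5: 5 + 1 = 6; 6−1 = 5
i=2: 5 = 5 (b=5); 5→6: 6 = 6; 6−1 = 5
i=3: 5 = 5 (b=6); 6→7: 5 = 5; 5−1 = 4
i=4: 4 = 4 (b=7); 7→8: 4 = 4; 4−1 = 3
i=5: 3 = 3 (b=8); 8→9: 3 = 3; 3−1 = 2
i=6: 2 = 2 (b=9); 9→10: 2 = 2; 2−1 = 1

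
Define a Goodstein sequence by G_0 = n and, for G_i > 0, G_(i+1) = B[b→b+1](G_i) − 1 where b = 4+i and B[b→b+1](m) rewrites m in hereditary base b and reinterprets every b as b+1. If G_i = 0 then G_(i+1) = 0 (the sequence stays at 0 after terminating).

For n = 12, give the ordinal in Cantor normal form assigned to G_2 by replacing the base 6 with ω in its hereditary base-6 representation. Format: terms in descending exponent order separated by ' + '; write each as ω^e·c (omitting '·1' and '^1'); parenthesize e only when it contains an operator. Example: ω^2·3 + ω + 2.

ω·2 + 3

12 —HB4→ 3·4 —bump→ 3·5 = 15 —(−1)→ 14
14 —HB5→ 2·5 + 4 —bump→ 2·6 + 4 = 16 —(−1)→ 15
15 —HB6→ 2·6 + 3 —bump→ 2·7 + 3 = 17 —(−1)→ 16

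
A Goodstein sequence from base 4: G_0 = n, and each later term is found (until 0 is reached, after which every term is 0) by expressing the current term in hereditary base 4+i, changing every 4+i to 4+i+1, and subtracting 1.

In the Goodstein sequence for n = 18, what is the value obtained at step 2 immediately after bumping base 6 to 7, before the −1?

49

G_0 = 18. HB_4(18) = 4^2 + 2. Bump = 27. G_1 = 26.
G_1 = 26. HB_5(26) = 5^2 + 1. Bump = 37. G_2 = 36.
G_2 = 36. HB_6(36) = 6^2. Bump = 49. G_3 = 48.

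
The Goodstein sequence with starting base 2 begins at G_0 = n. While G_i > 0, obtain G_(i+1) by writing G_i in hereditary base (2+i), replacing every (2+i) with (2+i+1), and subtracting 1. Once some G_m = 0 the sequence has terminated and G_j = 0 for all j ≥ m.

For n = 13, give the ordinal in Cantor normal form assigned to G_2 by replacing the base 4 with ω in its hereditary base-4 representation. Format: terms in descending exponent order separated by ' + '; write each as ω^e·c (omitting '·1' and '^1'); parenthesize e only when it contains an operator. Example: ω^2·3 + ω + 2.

ω^(ω + 1) + ω^3·3 + ω^2·3 + ω·3 + 3

i=0: 13 = 2^(2 + 1) + 2^2 + 1 (b=2); 2→3: 3^(3 + 1) + 3^3 + 1 = 109; 109−1 = 108
i=1: 108 = 3^(3 + 1) + 3^3 (b=3); 3→4: 4^(4 + 1) + 4^4 = 1280; 1280−1 = 1279
i=2: 1279 = 4^(4 + 1) + 3·4^3 + 3·4^2 + 3·4 + 3 (b=4); 4→5: 5^(5 + 1) + 3·5^3 + 3·5^2 + 3·5 + 3 = 16093; 16093−1 = 16092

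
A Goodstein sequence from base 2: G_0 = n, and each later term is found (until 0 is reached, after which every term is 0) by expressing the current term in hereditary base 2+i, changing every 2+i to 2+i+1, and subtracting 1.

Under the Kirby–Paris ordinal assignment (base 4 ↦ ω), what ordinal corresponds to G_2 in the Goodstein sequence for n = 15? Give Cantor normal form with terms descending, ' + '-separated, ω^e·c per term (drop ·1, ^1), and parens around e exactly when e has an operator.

ω^(ω + 1) + ω^ω + 3

[0] 15 ≡ 2^(2 + 1) + 2^2 + 2 + 1 (base 2). Lift 3: 112. −1: 111.
[1] 111 ≡ 3^(3 + 1) + 3^3 + 3 (base 3). Lift 4: 1284. −1: 1283.
[2] 1283 ≡ 4^(4 + 1) + 4^4 + 3 (base 4). Lift 5: 18753. −1: 18752.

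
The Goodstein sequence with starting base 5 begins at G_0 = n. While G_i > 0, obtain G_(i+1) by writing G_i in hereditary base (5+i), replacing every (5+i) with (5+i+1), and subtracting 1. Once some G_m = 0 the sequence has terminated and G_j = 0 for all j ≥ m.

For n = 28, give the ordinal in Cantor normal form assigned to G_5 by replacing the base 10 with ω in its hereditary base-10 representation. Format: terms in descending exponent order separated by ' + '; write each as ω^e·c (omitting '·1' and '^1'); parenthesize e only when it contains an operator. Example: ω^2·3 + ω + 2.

G_0=28  [base 5] 5^2 + 3  →[5↦6]→  6^2 + 3 = 39  −1 ⇒ G_1=38
G_1=38  [base 6] 6^2 + 2  →[6↦7]→  7^2 + 2 = 51  −1 ⇒ G_2=50
G_2=50  [base 7] 7^2 + 1  →[7↦8]→  8^2 + 1 = 65  −1 ⇒ G_3=64
G_3=64  [base 8] 8^2  →[8↦9]→  9^2 = 81  −1 ⇒ G_4=80
G_4=80  [base 9] 8·9 + 8  →[9↦10]→  8·10 + 8 = 88  −1 ⇒ G_5=87
G_5=87  [base 10] 8·10 + 7  →[10↦11]→  8·11 + 7 = 95  −1 ⇒ G_6=94

ω·8 + 7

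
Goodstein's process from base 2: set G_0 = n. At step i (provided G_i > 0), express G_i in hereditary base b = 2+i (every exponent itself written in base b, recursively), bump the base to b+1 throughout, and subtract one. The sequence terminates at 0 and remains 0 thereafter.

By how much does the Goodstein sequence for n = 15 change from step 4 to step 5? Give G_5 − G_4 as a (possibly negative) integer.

6261751

step 0: 15 = 2^(2 + 1) + 2^2 + 2 + 1; sub 3 for 2: 3^(3 + 1) + 3^3 + 3 + 1; = 112; G_1 = 112−1 = 111
step 1: 111 = 3^(3 + 1) + 3^3 + 3; sub 4 for 3: 4^(4 + 1) + 4^4 + 4; = 1284; G_2 = 1284−1 = 1283
step 2: 1283 = 4^(4 + 1) + 4^4 + 3; sub 5 for 4: 5^(5 + 1) + 5^5 + 3; = 18753; G_3 = 18753−1 = 18752
step 3: 18752 = 5^(5 + 1) + 5^5 + 2; sub 6 for 5: 6^(6 + 1) + 6^6 + 2; = 326594; G_4 = 326594−1 = 326593
step 4: 326593 = 6^(6 + 1) + 6^6 + 1; sub 7 for 6: 7^(7 + 1) + 7^7 + 1; = 6588345; G_5 = 6588345−1 = 6588344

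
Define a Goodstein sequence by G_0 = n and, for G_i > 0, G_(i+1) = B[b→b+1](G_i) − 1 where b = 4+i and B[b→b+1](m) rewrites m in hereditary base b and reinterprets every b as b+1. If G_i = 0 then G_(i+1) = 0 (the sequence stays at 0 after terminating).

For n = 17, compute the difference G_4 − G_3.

4

(0) 17|_4 = 4^2 + 1 ↦ 5^2 + 1|_5 = 26 ⇒ 25
(1) 25|_5 = 5^2 ↦ 6^2|_6 = 36 ⇒ 35
(2) 35|_6 = 5·6 + 5 ↦ 5·7 + 5|_7 = 40 ⇒ 39
(3) 39|_7 = 5·7 + 4 ↦ 5·8 + 4|_8 = 44 ⇒ 43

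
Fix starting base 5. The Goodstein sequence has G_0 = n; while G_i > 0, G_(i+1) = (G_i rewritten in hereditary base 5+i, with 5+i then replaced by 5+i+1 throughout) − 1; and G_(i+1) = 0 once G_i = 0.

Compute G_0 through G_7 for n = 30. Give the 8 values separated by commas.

[0] 30 ≡ 5^2 + 5 (base 5). Lift 6: 42. −1: 41.
[1] 41 ≡ 6^2 + 5 (base 6). Lift 7: 54. −1: 53.
[2] 53 ≡ 7^2 + 4 (base 7). Lift 8: 68. −1: 67.
[3] 67 ≡ 8^2 + 3 (base 8). Lift 9: 84. −1: 83.
[4] 83 ≡ 9^2 + 2 (base 9). Lift 10: 102. −1: 101.
[5] 101 ≡ 10^2 + 1 (base 10). Lift 11: 122. −1: 121.
[6] 121 ≡ 11^2 (base 11). Lift 12: 144. −1: 143.

30, 41, 53, 67, 83, 101, 121, 143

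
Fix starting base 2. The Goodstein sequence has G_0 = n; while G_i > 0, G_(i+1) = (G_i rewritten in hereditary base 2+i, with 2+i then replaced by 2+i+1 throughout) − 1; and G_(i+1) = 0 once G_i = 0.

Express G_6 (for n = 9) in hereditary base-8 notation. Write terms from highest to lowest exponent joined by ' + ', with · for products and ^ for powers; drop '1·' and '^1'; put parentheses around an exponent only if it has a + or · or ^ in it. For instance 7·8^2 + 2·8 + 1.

3·8^8 + 3·8^3 + 3·8^2 + 2·8 + 7

base 2: 9 = 2^(2 + 1) + 1; at 3: 3^(3 + 1) + 1 = 82; next = 81
base 3: 81 = 3^(3 + 1); at 4: 4^(4 + 1) = 1024; next = 1023
base 4: 1023 = 3·4^4 + 3·4^3 + 3·4^2 + 3·4 + 3; at 5: 3·5^5 + 3·5^3 + 3·5^2 + 3·5 + 3 = 9843; next = 9842
base 5: 9842 = 3·5^5 + 3·5^3 + 3·5^2 + 3·5 + 2; at 6: 3·6^6 + 3·6^3 + 3·6^2 + 3·6 + 2 = 140744; next = 140743
base 6: 140743 = 3·6^6 + 3·6^3 + 3·6^2 + 3·6 + 1; at 7: 3·7^7 + 3·7^3 + 3·7^2 + 3·7 + 1 = 2471827; next = 2471826
base 7: 2471826 = 3·7^7 + 3·7^3 + 3·7^2 + 3·7; at 8: 3·8^8 + 3·8^3 + 3·8^2 + 3·8 = 50333400; next = 50333399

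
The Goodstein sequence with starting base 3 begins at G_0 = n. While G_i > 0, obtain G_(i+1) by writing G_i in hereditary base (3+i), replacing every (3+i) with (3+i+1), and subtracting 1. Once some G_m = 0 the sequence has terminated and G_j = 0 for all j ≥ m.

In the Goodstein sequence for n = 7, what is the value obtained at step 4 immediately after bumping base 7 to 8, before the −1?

i=0: 7 = 2·3 + 1 (b=3); 3→4: 2·4 + 1 = 9; 9−1 = 8
i=1: 8 = 2·4 (b=4); 4→5: 2·5 = 10; 10−1 = 9
i=2: 9 = 5 + 4 (b=5); 5→6: 6 + 4 = 10; 10−1 = 9
i=3: 9 = 6 + 3 (b=6); 6→7: 7 + 3 = 10; 10−1 = 9

10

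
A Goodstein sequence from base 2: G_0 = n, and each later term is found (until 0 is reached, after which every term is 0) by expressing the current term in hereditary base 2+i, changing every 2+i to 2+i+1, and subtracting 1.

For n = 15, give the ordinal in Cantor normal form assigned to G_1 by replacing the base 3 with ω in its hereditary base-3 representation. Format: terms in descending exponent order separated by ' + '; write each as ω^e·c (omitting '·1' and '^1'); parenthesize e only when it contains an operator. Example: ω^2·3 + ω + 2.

ω^(ω + 1) + ω^ω + ω

(0) 15|_2 = 2^(2 + 1) + 2^2 + 2 + 1 ↦ 3^(3 + 1) + 3^3 + 3 + 1|_3 = 112 ⇒ 111
(1) 111|_3 = 3^(3 + 1) + 3^3 + 3 ↦ 4^(4 + 1) + 4^4 + 4|_4 = 1284 ⇒ 1283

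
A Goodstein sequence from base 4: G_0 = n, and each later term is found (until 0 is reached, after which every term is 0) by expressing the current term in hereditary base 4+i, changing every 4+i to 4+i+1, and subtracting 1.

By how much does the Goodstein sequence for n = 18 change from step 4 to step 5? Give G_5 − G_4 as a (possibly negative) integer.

5

base 4: 18 = 4^2 + 2; at 5: 5^2 + 2 = 27; next = 26
base 5: 26 = 5^2 + 1; at 6: 6^2 + 1 = 37; next = 36
base 6: 36 = 6^2; at 7: 7^2 = 49; next = 48
base 7: 48 = 6·7 + 6; at 8: 6·8 + 6 = 54; next = 53
base 8: 53 = 6·8 + 5; at 9: 6·9 + 5 = 59; next = 58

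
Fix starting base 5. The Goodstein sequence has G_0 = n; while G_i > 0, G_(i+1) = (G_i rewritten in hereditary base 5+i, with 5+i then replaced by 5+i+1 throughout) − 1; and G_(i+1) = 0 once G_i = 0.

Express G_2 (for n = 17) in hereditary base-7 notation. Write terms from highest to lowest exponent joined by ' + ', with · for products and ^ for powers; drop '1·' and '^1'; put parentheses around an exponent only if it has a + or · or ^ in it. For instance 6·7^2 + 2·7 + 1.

3·7

base 5: 17 = 3·5 + 2; at 6: 3·6 + 2 = 20; next = 19
base 6: 19 = 3·6 + 1; at 7: 3·7 + 1 = 22; next = 21
base 7: 21 = 3·7; at 8: 3·8 = 24; next = 23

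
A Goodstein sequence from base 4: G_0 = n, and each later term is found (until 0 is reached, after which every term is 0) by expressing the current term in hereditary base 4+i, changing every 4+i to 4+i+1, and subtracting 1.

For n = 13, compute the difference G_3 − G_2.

1

(0) 13|_4 = 3·4 + 1 ↦ 3·5 + 1|_5 = 16 ⇒ 15
(1) 15|_5 = 3·5 ↦ 3·6|_6 = 18 ⇒ 17
(2) 17|_6 = 2·6 + 5 ↦ 2·7 + 5|_7 = 19 ⇒ 18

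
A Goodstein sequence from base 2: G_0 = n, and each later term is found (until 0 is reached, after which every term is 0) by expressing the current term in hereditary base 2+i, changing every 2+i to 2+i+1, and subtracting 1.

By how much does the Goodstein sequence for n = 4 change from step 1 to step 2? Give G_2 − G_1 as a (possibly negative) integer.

i=0: 4 = 2^2 (b=2); 2→3: 3^3 = 27; 27−1 = 26
i=1: 26 = 2·3^2 + 2·3 + 2 (b=3); 3→4: 2·4^2 + 2·4 + 2 = 42; 42−1 = 41

15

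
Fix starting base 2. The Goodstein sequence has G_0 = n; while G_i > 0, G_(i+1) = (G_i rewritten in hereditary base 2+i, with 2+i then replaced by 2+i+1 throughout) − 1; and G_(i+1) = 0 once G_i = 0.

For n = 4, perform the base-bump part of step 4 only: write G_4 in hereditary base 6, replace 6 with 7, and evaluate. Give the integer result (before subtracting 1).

110

i=0: 4 = 2^2 (b=2); 2→3: 3^3 = 27; 27−1 = 26
i=1: 26 = 2·3^2 + 2·3 + 2 (b=3); 3→4: 2·4^2 + 2·4 + 2 = 42; 42−1 = 41
i=2: 41 = 2·4^2 + 2·4 + 1 (b=4); 4→5: 2·5^2 + 2·5 + 1 = 61; 61−1 = 60
i=3: 60 = 2·5^2 + 2·5 (b=5); 5→6: 2·6^2 + 2·6 = 84; 84−1 = 83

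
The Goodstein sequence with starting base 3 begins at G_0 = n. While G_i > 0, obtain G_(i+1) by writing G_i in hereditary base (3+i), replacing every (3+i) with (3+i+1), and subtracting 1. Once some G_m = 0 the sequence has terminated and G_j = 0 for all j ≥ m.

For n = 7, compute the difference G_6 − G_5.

0

(0) 7|_3 = 2·3 + 1 ↦ 2·4 + 1|_4 = 9 ⇒ 8
(1) 8|_4 = 2·4 ↦ 2·5|_5 = 10 ⇒ 9
(2) 9|_5 = 5 + 4 ↦ 6 + 4|_6 = 10 ⇒ 9
(3) 9|_6 = 6 + 3 ↦ 7 + 3|_7 = 10 ⇒ 9
(4) 9|_7 = 7 + 2 ↦ 8 + 2|_8 = 10 ⇒ 9
(5) 9|_8 = 8 + 1 ↦ 9 + 1|_9 = 10 ⇒ 9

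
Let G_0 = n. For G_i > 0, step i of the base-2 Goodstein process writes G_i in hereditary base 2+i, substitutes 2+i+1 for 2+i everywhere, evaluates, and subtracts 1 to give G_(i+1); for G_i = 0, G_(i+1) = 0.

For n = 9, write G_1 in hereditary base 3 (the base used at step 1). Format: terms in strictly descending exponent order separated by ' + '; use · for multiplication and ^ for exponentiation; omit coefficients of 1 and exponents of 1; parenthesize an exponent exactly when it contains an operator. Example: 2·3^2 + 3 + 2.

3^(3 + 1)

[0] 9 ≡ 2^(2 + 1) + 1 (base 2). Lift 3: 82. −1: 81.
[1] 81 ≡ 3^(3 + 1) (base 3). Lift 4: 1024. −1: 1023.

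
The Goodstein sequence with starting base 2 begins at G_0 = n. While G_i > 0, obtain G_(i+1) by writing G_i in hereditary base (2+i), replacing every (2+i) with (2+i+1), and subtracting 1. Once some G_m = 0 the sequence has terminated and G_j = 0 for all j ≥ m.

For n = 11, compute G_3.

15627

base 2: 11 = 2^(2 + 1) + 2 + 1; at 3: 3^(3 + 1) + 3 + 1 = 85; next = 84
base 3: 84 = 3^(3 + 1) + 3; at 4: 4^(4 + 1) + 4 = 1028; next = 1027
base 4: 1027 = 4^(4 + 1) + 3; at 5: 5^(5 + 1) + 3 = 15628; next = 15627
base 5: 15627 = 5^(5 + 1) + 2; at 6: 6^(6 + 1) + 2 = 279938; next = 279937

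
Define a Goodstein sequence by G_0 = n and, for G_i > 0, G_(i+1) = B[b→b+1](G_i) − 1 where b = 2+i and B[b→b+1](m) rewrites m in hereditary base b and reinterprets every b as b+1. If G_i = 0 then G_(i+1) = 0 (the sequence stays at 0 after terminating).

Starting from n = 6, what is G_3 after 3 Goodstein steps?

i=0: 6 = 2^2 + 2 (b=2); 2→3: 3^3 + 3 = 30; 30−1 = 29
i=1: 29 = 3^3 + 2 (b=3); 3→4: 4^4 + 2 = 258; 258−1 = 257
i=2: 257 = 4^4 + 1 (b=4); 4→5: 5^5 + 1 = 3126; 3126−1 = 3125

3125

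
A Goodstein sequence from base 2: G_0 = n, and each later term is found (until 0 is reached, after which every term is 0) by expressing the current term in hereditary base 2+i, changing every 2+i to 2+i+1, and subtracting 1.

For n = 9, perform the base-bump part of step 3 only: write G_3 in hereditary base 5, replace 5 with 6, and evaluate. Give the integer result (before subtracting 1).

140744

(0) 9|_2 = 2^(2 + 1) + 1 ↦ 3^(3 + 1) + 1|_3 = 82 ⇒ 81
(1) 81|_3 = 3^(3 + 1) ↦ 4^(4 + 1)|_4 = 1024 ⇒ 1023
(2) 1023|_4 = 3·4^4 + 3·4^3 + 3·4^2 + 3·4 + 3 ↦ 3·5^5 + 3·5^3 + 3·5^2 + 3·5 + 3|_5 = 9843 ⇒ 9842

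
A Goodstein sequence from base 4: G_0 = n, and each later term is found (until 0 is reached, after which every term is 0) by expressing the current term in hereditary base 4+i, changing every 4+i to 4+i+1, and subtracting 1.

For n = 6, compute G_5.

4

G_0=6  [base 4] 4 + 2  →[4↦5]→  5 + 2 = 7  −1 ⇒ G_1=6
G_1=6  [base 5] 5 + 1  →[5↦6]→  6 + 1 = 7  −1 ⇒ G_2=6
G_2=6  [base 6] 6  →[6↦7]→  7 = 7  −1 ⇒ G_3=6
G_3=6  [base 7] 6  →[7↦8]→  6 = 6  −1 ⇒ G_4=5
G_4=5  [base 8] 5  →[8↦9]→  5 = 5  −1 ⇒ G_5=4
G_5=4  [base 9] 4  →[9↦10]→  4 = 4  −1 ⇒ G_6=3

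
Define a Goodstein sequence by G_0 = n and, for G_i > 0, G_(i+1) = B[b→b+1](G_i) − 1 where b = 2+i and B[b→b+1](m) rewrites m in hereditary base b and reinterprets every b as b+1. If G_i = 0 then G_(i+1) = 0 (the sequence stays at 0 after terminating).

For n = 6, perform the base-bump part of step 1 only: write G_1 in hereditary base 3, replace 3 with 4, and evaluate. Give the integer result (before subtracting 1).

258

G_0 = 6. HB_2(6) = 2^2 + 2. Bump = 30. G_1 = 29.
G_1 = 29. HB_3(29) = 3^3 + 2. Bump = 258. G_2 = 257.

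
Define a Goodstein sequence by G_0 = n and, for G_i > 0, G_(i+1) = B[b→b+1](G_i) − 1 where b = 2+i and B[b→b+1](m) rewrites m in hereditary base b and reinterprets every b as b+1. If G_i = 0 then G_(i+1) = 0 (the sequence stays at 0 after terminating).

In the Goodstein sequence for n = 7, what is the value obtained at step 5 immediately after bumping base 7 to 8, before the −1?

base 2: 7 = 2^2 + 2 + 1; at 3: 3^3 + 3 + 1 = 31; next = 30
base 3: 30 = 3^3 + 3; at 4: 4^4 + 4 = 260; next = 259
base 4: 259 = 4^4 + 3; at 5: 5^5 + 3 = 3128; next = 3127
base 5: 3127 = 5^5 + 2; at 6: 6^6 + 2 = 46658; next = 46657
base 6: 46657 = 6^6 + 1; at 7: 7^7 + 1 = 823544; next = 823543
base 7: 823543 = 7^7; at 8: 8^8 = 16777216; next = 16777215

16777216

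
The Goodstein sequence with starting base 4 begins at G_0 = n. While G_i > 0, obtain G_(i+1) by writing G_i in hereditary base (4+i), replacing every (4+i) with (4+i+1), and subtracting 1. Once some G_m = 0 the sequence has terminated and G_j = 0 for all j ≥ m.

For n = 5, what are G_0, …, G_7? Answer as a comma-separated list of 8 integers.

5, 5, 5, 4, 3, 2, 1, 0

step 0: 5 = 4 + 1; sub 5 for 4: 5 + 1; = 6; G_1 = 6−1 = 5
step 1: 5 = 5; sub 6 for 5: 6; = 6; G_2 = 6−1 = 5
step 2: 5 = 5; sub 7 for 6: 5; = 5; G_3 = 5−1 = 4
step 3: 4 = 4; sub 8 for 7: 4; = 4; G_4 = 4−1 = 3
step 4: 3 = 3; sub 9 for 8: 3; = 3; G_5 = 3−1 = 2
step 5: 2 = 2; sub 10 for 9: 2; = 2; G_6 = 2−1 = 1
step 6: 1 = 1; sub 11 for 10: 1; = 1; G_7 = 1−1 = 0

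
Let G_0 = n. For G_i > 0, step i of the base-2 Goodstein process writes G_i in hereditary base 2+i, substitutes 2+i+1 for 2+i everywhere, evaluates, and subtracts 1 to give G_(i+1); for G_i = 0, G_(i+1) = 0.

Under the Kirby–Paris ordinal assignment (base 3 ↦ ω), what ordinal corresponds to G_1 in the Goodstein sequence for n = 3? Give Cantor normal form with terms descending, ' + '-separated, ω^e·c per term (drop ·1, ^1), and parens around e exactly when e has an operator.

ω

step 0: 3 = 2 + 1; sub 3 for 2: 3 + 1; = 4; G_1 = 4−1 = 3
step 1: 3 = 3; sub 4 for 3: 4; = 4; G_2 = 4−1 = 3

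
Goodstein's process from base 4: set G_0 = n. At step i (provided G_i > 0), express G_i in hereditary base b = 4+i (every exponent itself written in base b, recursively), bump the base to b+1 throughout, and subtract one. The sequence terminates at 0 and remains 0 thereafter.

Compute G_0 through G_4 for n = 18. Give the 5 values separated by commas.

G_0 = 18. HB_4(18) = 4^2 + 2. Bump = 27. G_1 = 26.
G_1 = 26. HB_5(26) = 5^2 + 1. Bump = 37. G_2 = 36.
G_2 = 36. HB_6(36) = 6^2. Bump = 49. G_3 = 48.
G_3 = 48. HB_7(48) = 6·7 + 6. Bump = 54. G_4 = 53.

18, 26, 36, 48, 53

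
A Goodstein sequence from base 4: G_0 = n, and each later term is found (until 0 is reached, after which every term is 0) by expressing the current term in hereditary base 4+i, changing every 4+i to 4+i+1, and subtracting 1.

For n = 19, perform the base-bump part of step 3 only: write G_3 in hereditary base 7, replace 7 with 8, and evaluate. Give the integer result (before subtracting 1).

64

base 4: 19 = 4^2 + 3; at 5: 5^2 + 3 = 28; next = 27
base 5: 27 = 5^2 + 2; at 6: 6^2 + 2 = 38; next = 37
base 6: 37 = 6^2 + 1; at 7: 7^2 + 1 = 50; next = 49
base 7: 49 = 7^2; at 8: 8^2 = 64; next = 63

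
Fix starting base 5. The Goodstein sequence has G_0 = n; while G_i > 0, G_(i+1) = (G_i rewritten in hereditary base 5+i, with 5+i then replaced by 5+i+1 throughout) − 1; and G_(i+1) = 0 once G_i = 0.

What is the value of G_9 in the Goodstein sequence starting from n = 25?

i=0: 25 = 5^2 (b=5); 5→6: 6^2 = 36; 36−1 = 35
i=1: 35 = 5·6 + 5 (b=6); 6→7: 5·7 + 5 = 40; 40−1 = 39
i=2: 39 = 5·7 + 4 (b=7); 7→8: 5·8 + 4 = 44; 44−1 = 43
i=3: 43 = 5·8 + 3 (b=8); 8→9: 5·9 + 3 = 48; 48−1 = 47
i=4: 47 = 5·9 + 2 (b=9); 9→10: 5·10 + 2 = 52; 52−1 = 51
i=5: 51 = 5·10 + 1 (b=10); 10→11: 5·11 + 1 = 56; 56−1 = 55
i=6: 55 = 5·11 (b=11); 11→12: 5·12 = 60; 60−1 = 59
i=7: 59 = 4·12 + 11 (b=12); 12→13: 4·13 + 11 = 63; 63−1 = 62
i=8: 62 = 4·13 + 10 (b=13); 13→14: 4·14 + 10 = 66; 66−1 = 65

65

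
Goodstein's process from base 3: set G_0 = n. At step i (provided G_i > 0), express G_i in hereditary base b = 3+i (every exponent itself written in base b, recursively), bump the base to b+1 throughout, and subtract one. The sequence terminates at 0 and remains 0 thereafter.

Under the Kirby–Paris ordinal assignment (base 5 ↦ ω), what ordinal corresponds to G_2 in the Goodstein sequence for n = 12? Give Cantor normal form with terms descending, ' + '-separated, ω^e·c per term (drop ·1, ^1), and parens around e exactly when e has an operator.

ω^2 + 2

step 0: 12 = 3^2 + 3; sub 4 for 3: 4^2 + 4; = 20; G_1 = 20−1 = 19
step 1: 19 = 4^2 + 3; sub 5 for 4: 5^2 + 3; = 28; G_2 = 28−1 = 27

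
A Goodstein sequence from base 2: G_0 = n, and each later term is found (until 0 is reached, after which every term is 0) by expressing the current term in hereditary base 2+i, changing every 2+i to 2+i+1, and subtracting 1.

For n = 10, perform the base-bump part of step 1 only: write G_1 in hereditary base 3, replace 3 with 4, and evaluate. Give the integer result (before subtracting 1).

1026

G_0 = 10. HB_2(10) = 2^(2 + 1) + 2. Bump = 84. G_1 = 83.
G_1 = 83. HB_3(83) = 3^(3 + 1) + 2. Bump = 1026. G_2 = 1025.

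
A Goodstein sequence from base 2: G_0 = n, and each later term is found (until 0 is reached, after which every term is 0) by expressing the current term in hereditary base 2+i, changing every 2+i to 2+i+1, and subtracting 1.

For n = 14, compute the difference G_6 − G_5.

step 0: 14 = 2^(2 + 1) + 2^2 + 2; sub 3 for 2: 3^(3 + 1) + 3^3 + 3; = 111; G_1 = 111−1 = 110
step 1: 110 = 3^(3 + 1) + 3^3 + 2; sub 4 for 3: 4^(4 + 1) + 4^4 + 2; = 1282; G_2 = 1282−1 = 1281
step 2: 1281 = 4^(4 + 1) + 4^4 + 1; sub 5 for 4: 5^(5 + 1) + 5^5 + 1; = 18751; G_3 = 18751−1 = 18750
step 3: 18750 = 5^(5 + 1) + 5^5; sub 6 for 5: 6^(6 + 1) + 6^6; = 326592; G_4 = 326592−1 = 326591
step 4: 326591 = 6^(6 + 1) + 5·6^5 + 5·6^4 + 5·6^3 + 5·6^2 + 5·6 + 5; sub 7 for 6: 7^(7 + 1) + 5·7^5 + 5·7^4 + 5·7^3 + 5·7^2 + 5·7 + 5; = 5862841; G_5 = 5862841−1 = 5862840
step 5: 5862840 = 7^(7 + 1) + 5·7^5 + 5·7^4 + 5·7^3 + 5·7^2 + 5·7 + 4; sub 8 for 7: 8^(8 + 1) + 5·8^5 + 5·8^4 + 5·8^3 + 5·8^2 + 5·8 + 4; = 134404972; G_6 = 134404972−1 = 134404971

128542131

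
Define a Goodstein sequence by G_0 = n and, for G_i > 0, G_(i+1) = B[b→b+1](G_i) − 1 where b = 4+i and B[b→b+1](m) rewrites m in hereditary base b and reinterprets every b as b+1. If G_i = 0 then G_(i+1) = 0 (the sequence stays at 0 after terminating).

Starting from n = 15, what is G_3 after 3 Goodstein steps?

i=0: 15 = 3·4 + 3 (b=4); 4→5: 3·5 + 3 = 18; 18−1 = 17
i=1: 17 = 3·5 + 2 (b=5); 5→6: 3·6 + 2 = 20; 20−1 = 19
i=2: 19 = 3·6 + 1 (b=6); 6→7: 3·7 + 1 = 22; 22−1 = 21

21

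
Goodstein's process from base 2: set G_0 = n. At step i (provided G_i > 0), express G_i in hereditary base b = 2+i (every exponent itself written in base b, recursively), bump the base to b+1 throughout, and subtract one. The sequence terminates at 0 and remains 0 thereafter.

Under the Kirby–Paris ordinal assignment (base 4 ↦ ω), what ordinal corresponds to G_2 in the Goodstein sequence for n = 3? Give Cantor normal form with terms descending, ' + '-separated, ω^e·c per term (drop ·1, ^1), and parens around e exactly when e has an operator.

3

G_0=3  [base 2] 2 + 1  →[2↦3]→  3 + 1 = 4  −1 ⇒ G_1=3
G_1=3  [base 3] 3  →[3↦4]→  4 = 4  −1 ⇒ G_2=3
G_2=3  [base 4] 3  →[4↦5]→  3 = 3  −1 ⇒ G_3=2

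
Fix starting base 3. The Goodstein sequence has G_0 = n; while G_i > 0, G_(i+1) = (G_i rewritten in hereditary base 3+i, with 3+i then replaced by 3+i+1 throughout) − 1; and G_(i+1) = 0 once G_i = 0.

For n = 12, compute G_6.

12 —HB3→ 3^2 + 3 —bump→ 4^2 + 4 = 20 —(−1)→ 19
19 —HB4→ 4^2 + 3 —bump→ 5^2 + 3 = 28 —(−1)→ 27
27 —HB5→ 5^2 + 2 —bump→ 6^2 + 2 = 38 —(−1)→ 37
37 —HB6→ 6^2 + 1 —bump→ 7^2 + 1 = 50 —(−1)→ 49
49 —HB7→ 7^2 —bump→ 8^2 = 64 —(−1)→ 63
63 —HB8→ 7·8 + 7 —bump→ 7·9 + 7 = 70 —(−1)→ 69

69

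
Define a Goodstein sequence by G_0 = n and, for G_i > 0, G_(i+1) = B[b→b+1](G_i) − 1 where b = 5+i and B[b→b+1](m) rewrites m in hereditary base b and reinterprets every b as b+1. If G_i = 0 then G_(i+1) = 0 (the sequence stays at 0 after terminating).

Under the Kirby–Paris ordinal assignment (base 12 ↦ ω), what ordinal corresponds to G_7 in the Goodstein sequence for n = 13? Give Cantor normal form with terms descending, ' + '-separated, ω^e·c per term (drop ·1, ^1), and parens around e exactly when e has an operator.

ω + 5

G_0=13  [base 5] 2·5 + 3  →[5↦6]→  2·6 + 3 = 15  −1 ⇒ G_1=14
G_1=14  [base 6] 2·6 + 2  →[6↦7]→  2·7 + 2 = 16  −1 ⇒ G_2=15
G_2=15  [base 7] 2·7 + 1  →[7↦8]→  2·8 + 1 = 17  −1 ⇒ G_3=16
G_3=16  [base 8] 2·8  →[8↦9]→  2·9 = 18  −1 ⇒ G_4=17
G_4=17  [base 9] 9 + 8  →[9↦10]→  10 + 8 = 18  −1 ⇒ G_5=17
G_5=17  [base 10] 10 + 7  →[10↦11]→  11 + 7 = 18  −1 ⇒ G_6=17
G_6=17  [base 11] 11 + 6  →[11↦12]→  12 + 6 = 18  −1 ⇒ G_7=17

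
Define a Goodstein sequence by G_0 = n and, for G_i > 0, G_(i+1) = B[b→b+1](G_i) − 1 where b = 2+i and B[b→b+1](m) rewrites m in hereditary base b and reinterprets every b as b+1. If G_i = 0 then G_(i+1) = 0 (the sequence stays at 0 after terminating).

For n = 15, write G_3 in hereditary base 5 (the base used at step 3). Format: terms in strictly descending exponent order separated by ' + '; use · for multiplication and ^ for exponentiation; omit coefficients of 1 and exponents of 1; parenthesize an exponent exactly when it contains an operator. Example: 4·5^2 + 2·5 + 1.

[0] 15 ≡ 2^(2 + 1) + 2^2 + 2 + 1 (base 2). Lift 3: 112. −1: 111.
[1] 111 ≡ 3^(3 + 1) + 3^3 + 3 (base 3). Lift 4: 1284. −1: 1283.
[2] 1283 ≡ 4^(4 + 1) + 4^4 + 3 (base 4). Lift 5: 18753. −1: 18752.
[3] 18752 ≡ 5^(5 + 1) + 5^5 + 2 (base 5). Lift 6: 326594. −1: 326593.

5^(5 + 1) + 5^5 + 2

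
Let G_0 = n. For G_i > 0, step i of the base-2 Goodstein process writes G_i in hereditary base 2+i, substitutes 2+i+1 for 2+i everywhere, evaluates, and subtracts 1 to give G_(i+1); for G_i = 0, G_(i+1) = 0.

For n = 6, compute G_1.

29

i=0: 6 = 2^2 + 2 (b=2); 2→3: 3^3 + 3 = 30; 30−1 = 29
i=1: 29 = 3^3 + 2 (b=3); 3→4: 4^4 + 2 = 258; 258−1 = 257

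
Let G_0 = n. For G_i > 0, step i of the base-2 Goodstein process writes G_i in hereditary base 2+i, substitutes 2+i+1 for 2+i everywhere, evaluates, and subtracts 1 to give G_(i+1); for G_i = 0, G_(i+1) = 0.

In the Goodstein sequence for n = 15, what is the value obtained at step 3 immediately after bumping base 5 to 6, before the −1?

326594

step 0: 15 = 2^(2 + 1) + 2^2 + 2 + 1; sub 3 for 2: 3^(3 + 1) + 3^3 + 3 + 1; = 112; G_1 = 112−1 = 111
step 1: 111 = 3^(3 + 1) + 3^3 + 3; sub 4 for 3: 4^(4 + 1) + 4^4 + 4; = 1284; G_2 = 1284−1 = 1283
step 2: 1283 = 4^(4 + 1) + 4^4 + 3; sub 5 for 4: 5^(5 + 1) + 5^5 + 3; = 18753; G_3 = 18753−1 = 18752
step 3: 18752 = 5^(5 + 1) + 5^5 + 2; sub 6 for 5: 6^(6 + 1) + 6^6 + 2; = 326594; G_4 = 326594−1 = 326593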